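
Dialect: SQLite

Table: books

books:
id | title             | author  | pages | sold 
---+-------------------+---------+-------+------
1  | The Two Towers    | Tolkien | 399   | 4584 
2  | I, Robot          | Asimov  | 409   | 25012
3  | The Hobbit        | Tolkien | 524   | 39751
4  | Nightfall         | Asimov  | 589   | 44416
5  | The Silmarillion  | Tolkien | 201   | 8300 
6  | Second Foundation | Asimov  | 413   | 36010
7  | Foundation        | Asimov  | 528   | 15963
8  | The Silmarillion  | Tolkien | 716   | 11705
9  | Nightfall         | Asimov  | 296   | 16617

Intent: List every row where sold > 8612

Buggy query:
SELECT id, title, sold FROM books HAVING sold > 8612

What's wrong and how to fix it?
Bug: This is a non-aggregate query (no GROUP BY, no aggregates), so in SQLite the HAVING clause is invalid here; a row-level condition belongs in WHERE

Fix: Use WHERE for row-level filtering

Corrected query:
SELECT id, title, sold FROM books WHERE sold > 8612

Result:
id | title             | sold 
---+-------------------+------
2  | I, Robot          | 25012
3  | The Hobbit        | 39751
4  | Nightfall         | 44416
6  | Second Foundation | 36010
7  | Foundation        | 15963
8  | The Silmarillion  | 11705
9  | Nightfall         | 16617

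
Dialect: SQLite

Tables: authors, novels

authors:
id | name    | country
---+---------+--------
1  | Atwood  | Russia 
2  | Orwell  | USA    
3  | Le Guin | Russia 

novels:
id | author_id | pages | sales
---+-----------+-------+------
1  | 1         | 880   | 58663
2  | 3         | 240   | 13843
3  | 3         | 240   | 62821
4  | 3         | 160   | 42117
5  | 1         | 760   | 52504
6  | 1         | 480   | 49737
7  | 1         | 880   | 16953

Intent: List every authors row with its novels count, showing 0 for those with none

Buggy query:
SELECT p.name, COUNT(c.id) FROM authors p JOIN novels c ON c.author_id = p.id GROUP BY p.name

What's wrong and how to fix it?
Bug: INNER JOIN drops authors rows that have no matching novels rows

Fix: Use LEFT JOIN so parents without children still appear (COUNT(c.id) gives 0)

Corrected query:
SELECT p.name, COUNT(c.id) FROM authors p LEFT JOIN novels c ON c.author_id = p.id GROUP BY p.name

Result:
name    | COUNT(c.id)
--------+------------
Atwood  | 4          
Le Guin | 3          
Orwell  | 0          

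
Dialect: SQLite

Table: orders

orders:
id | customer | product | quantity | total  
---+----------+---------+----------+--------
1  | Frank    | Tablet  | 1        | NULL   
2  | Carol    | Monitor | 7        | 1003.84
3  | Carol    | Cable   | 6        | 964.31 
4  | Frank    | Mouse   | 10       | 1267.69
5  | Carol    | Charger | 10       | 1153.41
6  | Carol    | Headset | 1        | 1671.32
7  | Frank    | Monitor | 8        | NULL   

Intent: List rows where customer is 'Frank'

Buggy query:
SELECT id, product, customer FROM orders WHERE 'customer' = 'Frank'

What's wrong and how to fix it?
Bug: Single quotes denote string literals in SQL; the column name is being compared as a constant string

Fix: Remove the quotes around the column name (or use double quotes for an identifier)

Corrected query:
SELECT id, product, customer FROM orders WHERE customer = 'Frank'

Result:
id | product | customer
---+---------+---------
1  | Tablet  | Frank   
4  | Mouse   | Frank   
7  | Monitor | Frank   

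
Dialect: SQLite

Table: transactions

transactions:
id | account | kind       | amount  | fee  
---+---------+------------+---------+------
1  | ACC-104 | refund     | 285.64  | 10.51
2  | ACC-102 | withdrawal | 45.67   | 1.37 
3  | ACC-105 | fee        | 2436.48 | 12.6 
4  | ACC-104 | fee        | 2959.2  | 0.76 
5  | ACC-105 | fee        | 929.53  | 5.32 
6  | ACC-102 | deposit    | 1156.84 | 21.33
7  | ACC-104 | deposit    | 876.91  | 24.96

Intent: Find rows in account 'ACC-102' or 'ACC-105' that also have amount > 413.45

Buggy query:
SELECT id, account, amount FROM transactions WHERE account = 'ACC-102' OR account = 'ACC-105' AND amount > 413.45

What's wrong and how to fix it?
Bug: Without parentheses, AND is evaluated before OR, so the amount filter only applies to the 'ACC-105' branch

Fix: Add parentheses around the OR so the AND applies to both alternatives

Corrected query:
SELECT id, account, amount FROM transactions WHERE (account = 'ACC-102' OR account = 'ACC-105') AND amount > 413.45

Result:
id | account | amount 
---+---------+--------
3  | ACC-105 | 2436.48
5  | ACC-105 | 929.53 
6  | ACC-102 | 1156.84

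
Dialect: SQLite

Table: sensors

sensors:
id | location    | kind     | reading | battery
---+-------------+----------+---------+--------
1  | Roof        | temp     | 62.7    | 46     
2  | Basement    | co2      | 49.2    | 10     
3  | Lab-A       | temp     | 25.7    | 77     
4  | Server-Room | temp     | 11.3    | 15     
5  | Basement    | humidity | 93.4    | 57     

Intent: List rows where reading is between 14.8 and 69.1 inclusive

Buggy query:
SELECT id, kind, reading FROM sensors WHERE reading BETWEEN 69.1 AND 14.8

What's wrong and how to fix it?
Bug: The bounds are reversed; BETWEEN a AND b requires a <= b to match anything

Fix: Write BETWEEN 14.8 AND 69.1

Corrected query:
SELECT id, kind, reading FROM sensors WHERE reading BETWEEN 14.8 AND 69.1

Result:
id | kind | reading
---+------+--------
1  | temp | 62.7   
2  | co2  | 49.2   
3  | temp | 25.7   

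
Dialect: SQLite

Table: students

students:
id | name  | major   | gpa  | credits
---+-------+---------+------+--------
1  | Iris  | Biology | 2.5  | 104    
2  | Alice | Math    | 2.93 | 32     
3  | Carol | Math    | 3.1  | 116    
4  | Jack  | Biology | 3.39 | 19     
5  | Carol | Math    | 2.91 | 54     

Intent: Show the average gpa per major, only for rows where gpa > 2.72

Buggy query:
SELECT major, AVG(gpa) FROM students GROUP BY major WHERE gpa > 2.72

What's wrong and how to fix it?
Bug: WHERE cannot follow GROUP BY

Fix: Place WHERE between FROM and GROUP BY

Corrected query:
SELECT major, AVG(gpa) FROM students WHERE gpa > 2.72 GROUP BY major

Result:
major   | AVG(gpa)
--------+---------
Biology | 3.39    
Math    | 2.98    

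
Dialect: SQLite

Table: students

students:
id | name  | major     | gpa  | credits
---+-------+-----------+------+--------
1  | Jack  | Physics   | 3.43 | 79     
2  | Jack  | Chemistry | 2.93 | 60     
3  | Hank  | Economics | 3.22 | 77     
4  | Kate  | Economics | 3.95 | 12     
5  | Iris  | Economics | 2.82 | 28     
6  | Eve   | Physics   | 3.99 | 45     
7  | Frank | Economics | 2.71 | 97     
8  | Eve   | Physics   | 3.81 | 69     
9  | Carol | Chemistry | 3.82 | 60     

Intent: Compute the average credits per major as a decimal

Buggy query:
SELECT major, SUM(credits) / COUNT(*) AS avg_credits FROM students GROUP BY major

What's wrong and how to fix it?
Bug: SUM(credits) and COUNT(*) are both integers; the division truncates the fractional part

Fix: Multiply by 1.0 (or CAST to REAL) to force floating-point division

Corrected query:
SELECT major, SUM(credits) * 1.0 / COUNT(*) AS avg_credits FROM students GROUP BY major

Result:
major     | avg_credits
----------+------------
Chemistry | 60         
Economics | 53.5       
Physics   | 64.333333  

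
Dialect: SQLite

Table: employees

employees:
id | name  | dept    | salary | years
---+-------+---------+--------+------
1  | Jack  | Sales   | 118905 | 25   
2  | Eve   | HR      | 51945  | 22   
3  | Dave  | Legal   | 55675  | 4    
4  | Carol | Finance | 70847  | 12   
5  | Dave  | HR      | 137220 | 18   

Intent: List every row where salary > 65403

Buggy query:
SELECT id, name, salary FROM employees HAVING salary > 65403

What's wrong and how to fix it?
Bug: This is a non-aggregate query (no GROUP BY, no aggregates), so in SQLite the HAVING clause is invalid here; a row-level condition belongs in WHERE

Fix: Replace HAVING with WHERE since the condition applies to individual rows

Corrected query:
SELECT id, name, salary FROM employees WHERE salary > 65403

Result:
id | name  | salary
---+-------+-------
1  | Jack  | 118905
4  | Carol | 70847 
5  | Dave  | 137220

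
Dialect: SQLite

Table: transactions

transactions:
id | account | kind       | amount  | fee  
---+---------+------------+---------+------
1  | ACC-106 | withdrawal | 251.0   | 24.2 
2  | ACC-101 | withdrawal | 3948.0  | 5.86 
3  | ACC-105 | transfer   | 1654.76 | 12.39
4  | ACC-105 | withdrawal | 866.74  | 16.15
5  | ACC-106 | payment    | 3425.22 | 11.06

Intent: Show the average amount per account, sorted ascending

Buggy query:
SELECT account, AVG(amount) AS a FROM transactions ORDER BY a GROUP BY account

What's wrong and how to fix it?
Bug: GROUP BY must precede ORDER BY

Fix: Move ORDER BY to the end, after GROUP BY

Corrected query:
SELECT account, AVG(amount) AS a FROM transactions GROUP BY account ORDER BY a

Result:
account | a      
--------+--------
ACC-105 | 1260.75
ACC-106 | 1838.11
ACC-101 | 3948   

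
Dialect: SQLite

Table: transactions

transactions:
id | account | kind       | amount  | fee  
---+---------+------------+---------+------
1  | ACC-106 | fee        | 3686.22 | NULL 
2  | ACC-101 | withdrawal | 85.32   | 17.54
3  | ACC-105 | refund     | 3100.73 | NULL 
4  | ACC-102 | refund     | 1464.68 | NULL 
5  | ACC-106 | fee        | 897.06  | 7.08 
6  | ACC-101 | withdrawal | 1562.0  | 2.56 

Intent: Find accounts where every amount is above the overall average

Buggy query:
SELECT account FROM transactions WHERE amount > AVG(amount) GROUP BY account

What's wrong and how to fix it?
Bug: AVG() is an aggregate; it can't sit directly in WHERE

Fix: Use a subquery for AVG and a HAVING MIN(...) filter so the condition holds for every row in the group

Corrected query:
SELECT account FROM transactions GROUP BY account HAVING MIN(amount) > (SELECT AVG(amount) FROM transactions)

Result:
account
-------
ACC-105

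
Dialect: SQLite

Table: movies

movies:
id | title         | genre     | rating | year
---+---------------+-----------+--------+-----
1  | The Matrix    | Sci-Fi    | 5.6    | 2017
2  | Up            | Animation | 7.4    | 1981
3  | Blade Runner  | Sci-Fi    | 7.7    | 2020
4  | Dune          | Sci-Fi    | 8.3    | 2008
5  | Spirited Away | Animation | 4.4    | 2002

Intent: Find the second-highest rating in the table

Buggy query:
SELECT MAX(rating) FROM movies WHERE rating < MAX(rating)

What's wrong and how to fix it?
Bug: MAX(rating) on the right of the comparison is an aggregate-in-WHERE error

Fix: Put the inner MAX in a scalar subquery

Corrected query:
SELECT MAX(rating) FROM movies WHERE rating < (SELECT MAX(rating) FROM movies)

Result:
MAX(rating)
-----------
7.7        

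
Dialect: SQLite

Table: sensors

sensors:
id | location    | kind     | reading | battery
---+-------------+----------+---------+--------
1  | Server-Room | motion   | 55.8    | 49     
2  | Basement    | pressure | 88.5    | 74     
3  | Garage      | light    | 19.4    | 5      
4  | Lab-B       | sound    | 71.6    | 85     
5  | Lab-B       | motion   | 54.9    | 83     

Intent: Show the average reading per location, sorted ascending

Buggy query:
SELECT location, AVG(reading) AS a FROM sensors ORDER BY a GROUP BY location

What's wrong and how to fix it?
Bug: ORDER BY appears before GROUP BY; SQL clause order requires GROUP BY first

Fix: Move ORDER BY to the end, after GROUP BY

Corrected query:
SELECT location, AVG(reading) AS a FROM sensors GROUP BY location ORDER BY a

Result:
location    | a    
------------+------
Garage      | 19.4 
Server-Room | 55.8 
Lab-B       | 63.25
Basement    | 88.5 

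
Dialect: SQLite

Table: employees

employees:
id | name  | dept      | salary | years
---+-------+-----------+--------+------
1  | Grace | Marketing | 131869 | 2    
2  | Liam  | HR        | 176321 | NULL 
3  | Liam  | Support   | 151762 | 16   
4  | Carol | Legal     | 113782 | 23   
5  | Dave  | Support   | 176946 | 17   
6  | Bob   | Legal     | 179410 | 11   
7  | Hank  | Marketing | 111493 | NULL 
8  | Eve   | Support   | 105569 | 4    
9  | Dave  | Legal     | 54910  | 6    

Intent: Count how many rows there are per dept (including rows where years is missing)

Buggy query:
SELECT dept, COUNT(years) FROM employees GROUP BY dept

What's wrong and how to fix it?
Bug: COUNT(column) counts non-NULL values only; rows with NULL years aren't counted

Fix: Use COUNT(*) to count all rows regardless of NULL

Corrected query:
SELECT dept, COUNT(*) FROM employees GROUP BY dept

Result:
dept      | COUNT(*)
----------+---------
HR        | 1       
Legal     | 3       
Marketing | 2       
Support   | 3       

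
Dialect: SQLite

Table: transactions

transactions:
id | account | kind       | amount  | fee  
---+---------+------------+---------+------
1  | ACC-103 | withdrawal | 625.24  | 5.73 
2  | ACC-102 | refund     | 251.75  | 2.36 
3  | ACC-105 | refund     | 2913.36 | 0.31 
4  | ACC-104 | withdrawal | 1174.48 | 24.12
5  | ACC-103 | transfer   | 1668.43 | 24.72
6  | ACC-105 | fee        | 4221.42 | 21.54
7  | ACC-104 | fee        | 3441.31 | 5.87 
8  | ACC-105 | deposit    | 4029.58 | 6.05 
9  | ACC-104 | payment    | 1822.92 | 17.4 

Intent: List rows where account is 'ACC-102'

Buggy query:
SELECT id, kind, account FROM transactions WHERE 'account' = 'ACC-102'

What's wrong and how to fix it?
Bug: Single quotes denote string literals in SQL; the column name is being compared as a constant string

Fix: Remove the quotes around the column name (or use double quotes for an identifier)

Corrected query:
SELECT id, kind, account FROM transactions WHERE account = 'ACC-102'

Result:
id | kind   | account
---+--------+--------
2  | refund | ACC-102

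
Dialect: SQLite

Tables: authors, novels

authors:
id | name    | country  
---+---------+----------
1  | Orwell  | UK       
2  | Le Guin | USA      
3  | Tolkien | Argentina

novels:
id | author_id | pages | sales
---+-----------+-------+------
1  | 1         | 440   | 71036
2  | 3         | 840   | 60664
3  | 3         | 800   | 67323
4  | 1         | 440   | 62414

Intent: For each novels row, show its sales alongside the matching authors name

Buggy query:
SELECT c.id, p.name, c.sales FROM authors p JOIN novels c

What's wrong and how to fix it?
Bug: Missing join condition: each novels row is matched to all authors rows instead of just its own

Fix: Add ON c.author_id = p.id to the JOIN

Corrected query:
SELECT c.id, p.name, c.sales FROM authors p JOIN novels c ON c.author_id = p.id

Result:
id | name    | sales
---+---------+------
1  | Orwell  | 71036
2  | Tolkien | 60664
3  | Tolkien | 67323
4  | Orwell  | 62414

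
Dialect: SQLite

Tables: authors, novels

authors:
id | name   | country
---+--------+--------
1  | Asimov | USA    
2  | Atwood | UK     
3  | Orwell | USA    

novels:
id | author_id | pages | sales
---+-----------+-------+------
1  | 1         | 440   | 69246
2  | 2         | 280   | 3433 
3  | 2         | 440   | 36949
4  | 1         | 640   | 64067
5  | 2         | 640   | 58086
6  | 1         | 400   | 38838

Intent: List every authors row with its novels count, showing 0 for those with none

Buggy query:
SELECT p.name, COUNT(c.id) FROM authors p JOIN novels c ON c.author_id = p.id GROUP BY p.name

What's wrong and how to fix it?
Bug: An inner join excludes parents with zero children

Fix: Use LEFT JOIN so parents without children still appear (COUNT(c.id) gives 0)

Corrected query:
SELECT p.name, COUNT(c.id) FROM authors p LEFT JOIN novels c ON c.author_id = p.id GROUP BY p.name

Result:
name   | COUNT(c.id)
-------+------------
Asimov | 3          
Atwood | 3          
Orwell | 0          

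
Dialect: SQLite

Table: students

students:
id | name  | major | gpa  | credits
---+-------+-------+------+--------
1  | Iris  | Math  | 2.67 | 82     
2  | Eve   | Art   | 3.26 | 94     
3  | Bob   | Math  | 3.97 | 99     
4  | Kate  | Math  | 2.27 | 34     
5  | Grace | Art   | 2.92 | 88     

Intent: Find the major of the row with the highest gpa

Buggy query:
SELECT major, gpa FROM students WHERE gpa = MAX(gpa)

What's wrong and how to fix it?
Bug: WHERE is evaluated per row; an aggregate over the whole table isn't defined there

Fix: Use a subquery: WHERE gpa = (SELECT MAX(gpa) FROM students)

Corrected query:
SELECT major, gpa FROM students WHERE gpa = (SELECT MAX(gpa) FROM students)

Result:
major | gpa 
------+-----
Math  | 3.97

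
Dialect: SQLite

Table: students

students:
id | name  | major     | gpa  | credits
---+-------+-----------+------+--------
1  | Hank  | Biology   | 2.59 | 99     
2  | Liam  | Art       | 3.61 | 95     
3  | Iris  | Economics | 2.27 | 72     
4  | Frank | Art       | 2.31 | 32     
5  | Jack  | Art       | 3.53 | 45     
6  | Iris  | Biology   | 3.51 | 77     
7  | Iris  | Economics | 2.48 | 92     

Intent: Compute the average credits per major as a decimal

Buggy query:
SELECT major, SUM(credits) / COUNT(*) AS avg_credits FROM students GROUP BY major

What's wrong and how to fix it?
Bug: SUM(credits) and COUNT(*) are both integers; the division truncates the fractional part

Fix: Multiply by 1.0 (or CAST to REAL) to force floating-point division

Corrected query:
SELECT major, SUM(credits) * 1.0 / COUNT(*) AS avg_credits FROM students GROUP BY major

Result:
major     | avg_credits
----------+------------
Art       | 57.333333  
Biology   | 88         
Economics | 82         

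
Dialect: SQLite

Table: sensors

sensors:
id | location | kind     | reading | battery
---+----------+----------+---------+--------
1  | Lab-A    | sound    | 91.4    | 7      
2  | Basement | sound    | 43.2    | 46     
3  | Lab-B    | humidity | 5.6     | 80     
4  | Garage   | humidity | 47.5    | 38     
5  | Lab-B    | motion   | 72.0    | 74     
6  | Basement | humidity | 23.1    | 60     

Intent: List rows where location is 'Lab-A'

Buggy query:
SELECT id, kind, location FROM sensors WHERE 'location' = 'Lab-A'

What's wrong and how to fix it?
Bug: 'location' in single quotes is a string literal, not the column; the comparison is literal-vs-literal and never true

Fix: Remove the quotes around the column name (or use double quotes for an identifier)

Corrected query:
SELECT id, kind, location FROM sensors WHERE location = 'Lab-A'

Result:
id | kind  | location
---+-------+---------
1  | sound | Lab-A   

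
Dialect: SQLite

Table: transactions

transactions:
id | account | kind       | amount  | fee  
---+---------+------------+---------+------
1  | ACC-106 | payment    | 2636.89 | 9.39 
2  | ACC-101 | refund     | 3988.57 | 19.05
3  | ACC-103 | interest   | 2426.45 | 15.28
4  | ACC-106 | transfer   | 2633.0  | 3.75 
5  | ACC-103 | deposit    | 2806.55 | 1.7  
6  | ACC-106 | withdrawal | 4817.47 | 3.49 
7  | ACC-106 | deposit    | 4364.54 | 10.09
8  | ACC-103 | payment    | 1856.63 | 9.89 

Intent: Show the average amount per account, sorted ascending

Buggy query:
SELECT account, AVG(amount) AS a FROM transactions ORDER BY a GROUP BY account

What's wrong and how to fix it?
Bug: GROUP BY must precede ORDER BY

Fix: Reorder: SELECT … FROM … GROUP BY … ORDER BY …

Corrected query:
SELECT account, AVG(amount) AS a FROM transactions GROUP BY account ORDER BY a

Result:
account | a       
--------+---------
ACC-103 | 2363.21 
ACC-106 | 3612.975
ACC-101 | 3988.57 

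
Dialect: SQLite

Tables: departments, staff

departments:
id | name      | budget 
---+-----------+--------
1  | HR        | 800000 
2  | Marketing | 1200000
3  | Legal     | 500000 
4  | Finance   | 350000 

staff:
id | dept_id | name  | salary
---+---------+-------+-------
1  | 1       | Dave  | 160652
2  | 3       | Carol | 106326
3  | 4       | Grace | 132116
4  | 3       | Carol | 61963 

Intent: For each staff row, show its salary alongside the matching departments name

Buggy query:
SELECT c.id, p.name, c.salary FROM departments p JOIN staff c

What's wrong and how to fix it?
Bug: Missing join condition: each staff row is matched to all departments rows instead of just its own

Fix: Specify the join condition linking the foreign key to the parent id

Corrected query:
SELECT c.id, p.name, c.salary FROM departments p JOIN staff c ON c.dept_id = p.id

Result:
id | name    | salary
---+---------+-------
1  | HR      | 160652
2  | Legal   | 106326
3  | Finance | 132116
4  | Legal   | 61963 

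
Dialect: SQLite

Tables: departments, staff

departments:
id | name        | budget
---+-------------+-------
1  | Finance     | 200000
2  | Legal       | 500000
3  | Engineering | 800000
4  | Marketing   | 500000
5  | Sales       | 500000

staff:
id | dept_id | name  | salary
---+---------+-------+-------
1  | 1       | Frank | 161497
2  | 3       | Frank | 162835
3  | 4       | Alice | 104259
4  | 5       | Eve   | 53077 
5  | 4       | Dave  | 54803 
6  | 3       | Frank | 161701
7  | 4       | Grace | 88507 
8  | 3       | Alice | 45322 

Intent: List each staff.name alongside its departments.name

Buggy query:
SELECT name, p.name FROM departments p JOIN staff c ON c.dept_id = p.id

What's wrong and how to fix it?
Bug: Both tables have a 'name' column; the unqualified reference is ambiguous

Fix: Qualify the column with its table alias (c.name)

Corrected query:
SELECT c.name, p.name FROM departments p JOIN staff c ON c.dept_id = p.id

Result:
name  | name       
------+------------
Frank | Finance    
Frank | Engineering
Alice | Marketing  
Eve   | Sales      
Dave  | Marketing  
Frank | Engineering
Grace | Marketing  
Alice | Engineering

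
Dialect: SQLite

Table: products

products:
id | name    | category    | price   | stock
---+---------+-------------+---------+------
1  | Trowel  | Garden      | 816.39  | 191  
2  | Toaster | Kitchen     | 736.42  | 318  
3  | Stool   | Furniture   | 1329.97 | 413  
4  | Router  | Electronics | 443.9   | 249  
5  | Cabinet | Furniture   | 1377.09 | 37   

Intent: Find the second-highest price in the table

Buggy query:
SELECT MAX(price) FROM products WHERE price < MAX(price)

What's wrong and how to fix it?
Bug: MAX(price) on the right of the comparison is an aggregate-in-WHERE error

Fix: Compute the overall MAX in a subquery, then take MAX of rows below it

Corrected query:
SELECT MAX(price) FROM products WHERE price < (SELECT MAX(price) FROM products)

Result:
MAX(price)
----------
1329.97   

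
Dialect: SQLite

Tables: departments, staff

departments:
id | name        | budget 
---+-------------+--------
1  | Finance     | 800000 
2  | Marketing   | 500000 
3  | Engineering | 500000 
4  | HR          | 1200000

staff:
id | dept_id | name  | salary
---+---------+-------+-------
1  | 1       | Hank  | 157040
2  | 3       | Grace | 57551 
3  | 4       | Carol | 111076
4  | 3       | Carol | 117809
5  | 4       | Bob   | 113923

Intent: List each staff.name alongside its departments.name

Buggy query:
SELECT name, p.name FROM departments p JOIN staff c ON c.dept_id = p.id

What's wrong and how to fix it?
Bug: Both tables have a 'name' column; the unqualified reference is ambiguous

Fix: Prefix ambiguous columns with the table alias

Corrected query:
SELECT c.name, p.name FROM departments p JOIN staff c ON c.dept_id = p.id

Result:
name  | name       
------+------------
Hank  | Finance    
Grace | Engineering
Carol | HR         
Carol | Engineering
Bob   | HR         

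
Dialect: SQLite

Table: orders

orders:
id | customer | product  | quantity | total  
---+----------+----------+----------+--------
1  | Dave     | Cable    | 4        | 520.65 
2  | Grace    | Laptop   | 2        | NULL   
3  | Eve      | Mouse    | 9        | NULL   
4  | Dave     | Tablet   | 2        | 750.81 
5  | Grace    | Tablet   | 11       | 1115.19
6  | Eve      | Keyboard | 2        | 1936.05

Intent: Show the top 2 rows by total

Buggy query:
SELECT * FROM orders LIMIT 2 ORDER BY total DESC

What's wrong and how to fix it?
Bug: LIMIT must come after ORDER BY

Fix: Sort with ORDER BY, then apply LIMIT

Corrected query:
SELECT * FROM orders ORDER BY total DESC LIMIT 2

Result:
id | customer | product  | quantity | total  
---+----------+----------+----------+--------
6  | Eve      | Keyboard | 2        | 1936.05
5  | Grace    | Tablet   | 11       | 1115.19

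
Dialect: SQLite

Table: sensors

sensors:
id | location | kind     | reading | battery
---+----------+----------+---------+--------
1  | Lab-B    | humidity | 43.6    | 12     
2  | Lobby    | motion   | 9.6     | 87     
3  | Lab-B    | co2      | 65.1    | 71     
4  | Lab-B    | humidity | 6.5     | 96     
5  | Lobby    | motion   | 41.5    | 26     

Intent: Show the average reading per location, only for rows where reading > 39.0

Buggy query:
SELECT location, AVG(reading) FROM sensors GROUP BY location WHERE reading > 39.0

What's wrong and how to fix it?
Bug: Row-level WHERE must come before GROUP BY in the clause order

Fix: Place WHERE between FROM and GROUP BY

Corrected query:
SELECT location, AVG(reading) FROM sensors WHERE reading > 39.0 GROUP BY location

Result:
location | AVG(reading)
---------+-------------
Lab-B    | 54.35       
Lobby    | 41.5        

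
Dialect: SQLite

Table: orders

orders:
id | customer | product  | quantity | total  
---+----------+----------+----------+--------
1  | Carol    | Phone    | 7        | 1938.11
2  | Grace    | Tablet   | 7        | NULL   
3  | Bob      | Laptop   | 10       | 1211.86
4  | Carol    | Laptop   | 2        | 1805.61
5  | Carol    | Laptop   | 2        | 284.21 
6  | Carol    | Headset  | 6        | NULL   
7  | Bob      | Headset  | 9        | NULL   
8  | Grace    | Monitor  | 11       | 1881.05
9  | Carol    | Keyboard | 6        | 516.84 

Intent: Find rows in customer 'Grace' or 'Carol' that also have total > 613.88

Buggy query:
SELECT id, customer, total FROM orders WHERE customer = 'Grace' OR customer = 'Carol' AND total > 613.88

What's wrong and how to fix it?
Bug: AND binds tighter than OR, so this parses as customer = 'Grace' OR (customer = 'Carol' AND total > 613.88)

Fix: Group the OR with parentheses (or use IN), then AND the threshold

Corrected query:
SELECT id, customer, total FROM orders WHERE (customer = 'Grace' OR customer = 'Carol') AND total > 613.88

Result:
id | customer | total  
---+----------+--------
1  | Carol    | 1938.11
4  | Carol    | 1805.61
8  | Grace    | 1881.05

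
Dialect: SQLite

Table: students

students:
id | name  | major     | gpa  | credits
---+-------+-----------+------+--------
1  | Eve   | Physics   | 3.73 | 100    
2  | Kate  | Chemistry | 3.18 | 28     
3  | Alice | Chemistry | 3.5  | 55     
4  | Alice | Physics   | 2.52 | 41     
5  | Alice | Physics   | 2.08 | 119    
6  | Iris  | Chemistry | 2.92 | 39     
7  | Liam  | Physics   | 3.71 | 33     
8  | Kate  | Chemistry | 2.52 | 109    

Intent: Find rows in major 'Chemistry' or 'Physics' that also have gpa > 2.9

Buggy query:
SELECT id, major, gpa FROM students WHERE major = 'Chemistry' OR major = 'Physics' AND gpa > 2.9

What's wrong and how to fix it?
Bug: Without parentheses, AND is evaluated before OR, so the gpa filter only applies to the 'Physics' branch

Fix: Add parentheses around the OR so the AND applies to both alternatives

Corrected query:
SELECT id, major, gpa FROM students WHERE (major = 'Chemistry' OR major = 'Physics') AND gpa > 2.9

Result:
id | major     | gpa 
---+-----------+-----
1  | Physics   | 3.73
2  | Chemistry | 3.18
3  | Chemistry | 3.5 
6  | Chemistry | 2.92
7  | Physics   | 3.71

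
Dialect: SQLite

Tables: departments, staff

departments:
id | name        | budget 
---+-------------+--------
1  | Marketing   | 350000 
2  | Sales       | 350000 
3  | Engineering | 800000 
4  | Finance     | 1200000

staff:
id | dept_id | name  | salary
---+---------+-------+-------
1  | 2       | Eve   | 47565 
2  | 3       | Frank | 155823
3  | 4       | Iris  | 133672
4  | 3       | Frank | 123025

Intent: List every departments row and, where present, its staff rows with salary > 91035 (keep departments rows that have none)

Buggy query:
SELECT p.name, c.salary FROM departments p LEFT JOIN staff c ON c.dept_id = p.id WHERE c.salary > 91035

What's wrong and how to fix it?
Bug: A WHERE condition on the right-hand table after LEFT JOIN drops unmatched parents

Fix: Move the right-table condition into the ON clause so unmatched parents are kept

Corrected query:
SELECT p.name, c.salary FROM departments p LEFT JOIN staff c ON c.dept_id = p.id AND c.salary > 91035

Result:
name        | salary
------------+-------
Marketing   | NULL  
Sales       | NULL  
Engineering | 123025
Engineering | 155823
Finance     | 133672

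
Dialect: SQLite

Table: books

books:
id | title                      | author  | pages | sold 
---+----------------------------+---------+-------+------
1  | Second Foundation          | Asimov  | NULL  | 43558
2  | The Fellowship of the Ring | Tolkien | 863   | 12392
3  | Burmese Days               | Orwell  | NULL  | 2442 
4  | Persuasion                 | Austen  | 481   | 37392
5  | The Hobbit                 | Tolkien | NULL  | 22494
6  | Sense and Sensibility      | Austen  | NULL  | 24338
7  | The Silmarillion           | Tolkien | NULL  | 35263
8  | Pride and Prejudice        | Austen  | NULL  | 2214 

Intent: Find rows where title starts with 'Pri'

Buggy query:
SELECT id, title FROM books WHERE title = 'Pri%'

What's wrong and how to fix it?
Bug: '=' compares the literal string including the % character; pattern matching needs LIKE

Fix: Use LIKE for wildcard pattern matching

Corrected query:
SELECT id, title FROM books WHERE title LIKE 'Pri%'

Result:
id | title              
---+--------------------
8  | Pride and Prejudice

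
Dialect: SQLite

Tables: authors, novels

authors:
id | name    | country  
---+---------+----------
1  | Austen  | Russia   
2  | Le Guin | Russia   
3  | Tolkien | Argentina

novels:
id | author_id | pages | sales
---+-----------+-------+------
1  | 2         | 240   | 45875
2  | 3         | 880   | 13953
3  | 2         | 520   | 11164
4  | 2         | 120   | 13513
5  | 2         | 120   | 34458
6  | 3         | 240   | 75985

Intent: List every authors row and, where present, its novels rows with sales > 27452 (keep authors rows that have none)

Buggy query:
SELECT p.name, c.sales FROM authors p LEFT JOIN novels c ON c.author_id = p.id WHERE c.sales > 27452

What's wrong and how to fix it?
Bug: Filtering c.sales in WHERE discards the NULL rows produced by LEFT JOIN, turning it into an inner join

Fix: Move the right-table condition into the ON clause so unmatched parents are kept

Corrected query:
SELECT p.name, c.sales FROM authors p LEFT JOIN novels c ON c.author_id = p.id AND c.sales > 27452

Result:
name    | sales
--------+------
Austen  | NULL 
Le Guin | 34458
Le Guin | 45875
Tolkien | 75985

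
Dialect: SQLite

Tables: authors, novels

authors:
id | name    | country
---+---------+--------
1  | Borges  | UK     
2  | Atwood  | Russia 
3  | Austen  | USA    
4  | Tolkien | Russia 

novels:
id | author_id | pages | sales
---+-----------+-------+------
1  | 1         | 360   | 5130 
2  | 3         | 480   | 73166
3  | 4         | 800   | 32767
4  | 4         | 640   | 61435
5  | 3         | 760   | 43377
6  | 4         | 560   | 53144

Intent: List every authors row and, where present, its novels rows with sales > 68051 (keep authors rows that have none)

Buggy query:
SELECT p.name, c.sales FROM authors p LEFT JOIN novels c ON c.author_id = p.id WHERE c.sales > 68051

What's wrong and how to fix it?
Bug: Filtering c.sales in WHERE discards the NULL rows produced by LEFT JOIN, turning it into an inner join

Fix: Move the right-table condition into the ON clause so unmatched parents are kept

Corrected query:
SELECT p.name, c.sales FROM authors p LEFT JOIN novels c ON c.author_id = p.id AND c.sales > 68051

Result:
name    | sales
--------+------
Borges  | NULL 
Atwood  | NULL 
Austen  | 73166
Tolkien | NULL 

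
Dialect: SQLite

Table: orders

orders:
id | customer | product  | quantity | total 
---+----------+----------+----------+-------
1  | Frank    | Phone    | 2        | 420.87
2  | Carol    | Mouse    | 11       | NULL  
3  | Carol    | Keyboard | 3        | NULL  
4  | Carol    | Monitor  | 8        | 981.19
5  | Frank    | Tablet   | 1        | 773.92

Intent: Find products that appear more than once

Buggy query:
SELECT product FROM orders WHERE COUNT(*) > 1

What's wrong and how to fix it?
Bug: COUNT(*) is an aggregate and cannot be used in WHERE

Fix: Group first, then use HAVING for the count condition

Corrected query:
SELECT product FROM orders GROUP BY product HAVING COUNT(*) > 1

Result:
(no rows)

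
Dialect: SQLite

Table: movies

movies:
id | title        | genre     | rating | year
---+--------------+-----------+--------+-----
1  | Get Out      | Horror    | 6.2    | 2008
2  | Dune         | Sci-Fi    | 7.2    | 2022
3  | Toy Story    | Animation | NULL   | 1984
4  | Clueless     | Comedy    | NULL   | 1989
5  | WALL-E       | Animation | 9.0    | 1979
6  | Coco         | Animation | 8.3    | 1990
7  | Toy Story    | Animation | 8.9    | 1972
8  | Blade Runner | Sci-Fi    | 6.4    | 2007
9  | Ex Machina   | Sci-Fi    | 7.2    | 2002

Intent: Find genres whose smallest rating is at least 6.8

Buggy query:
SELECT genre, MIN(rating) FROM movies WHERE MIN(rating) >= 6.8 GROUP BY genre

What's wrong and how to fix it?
Bug: MIN() in WHERE is a misuse of aggregate

Fix: Use HAVING for the per-group MIN condition

Corrected query:
SELECT genre, MIN(rating) FROM movies GROUP BY genre HAVING MIN(rating) >= 6.8

Result:
genre     | MIN(rating)
----------+------------
Animation | 8.3        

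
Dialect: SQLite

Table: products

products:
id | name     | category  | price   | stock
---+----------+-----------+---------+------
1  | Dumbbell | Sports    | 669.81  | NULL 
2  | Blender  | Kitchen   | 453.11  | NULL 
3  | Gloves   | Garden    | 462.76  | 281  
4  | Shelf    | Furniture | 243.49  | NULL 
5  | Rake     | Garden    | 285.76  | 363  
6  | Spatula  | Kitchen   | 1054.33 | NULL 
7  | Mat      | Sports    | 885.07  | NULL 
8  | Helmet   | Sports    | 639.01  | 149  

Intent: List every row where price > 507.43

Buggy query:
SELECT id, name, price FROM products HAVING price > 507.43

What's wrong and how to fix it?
Bug: HAVING filters the output of aggregation, but this query has no GROUP BY and no aggregate functions, so SQLite rejects it (HAVING clause on a non-aggregate query); the condition here is per row

Fix: Replace HAVING with WHERE since the condition applies to individual rows

Corrected query:
SELECT id, name, price FROM products WHERE price > 507.43

Result:
id | name     | price  
---+----------+--------
1  | Dumbbell | 669.81 
6  | Spatula  | 1054.33
7  | Mat      | 885.07 
8  | Helmet   | 639.01 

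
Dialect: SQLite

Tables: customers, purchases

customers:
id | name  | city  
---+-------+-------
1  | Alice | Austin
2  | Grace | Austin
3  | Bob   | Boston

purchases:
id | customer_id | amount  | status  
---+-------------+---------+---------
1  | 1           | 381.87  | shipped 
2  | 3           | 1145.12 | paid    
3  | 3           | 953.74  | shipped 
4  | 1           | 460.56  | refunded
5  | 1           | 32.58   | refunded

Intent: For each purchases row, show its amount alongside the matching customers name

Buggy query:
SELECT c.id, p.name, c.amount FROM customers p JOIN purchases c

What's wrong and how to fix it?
Bug: Missing join condition: each purchases row is matched to all customers rows instead of just its own

Fix: Specify the join condition linking the foreign key to the parent id

Corrected query:
SELECT c.id, p.name, c.amount FROM customers p JOIN purchases c ON c.customer_id = p.id

Result:
id | name  | amount 
---+-------+--------
1  | Alice | 381.87 
2  | Bob   | 1145.12
3  | Bob   | 953.74 
4  | Alice | 460.56 
5  | Alice | 32.58  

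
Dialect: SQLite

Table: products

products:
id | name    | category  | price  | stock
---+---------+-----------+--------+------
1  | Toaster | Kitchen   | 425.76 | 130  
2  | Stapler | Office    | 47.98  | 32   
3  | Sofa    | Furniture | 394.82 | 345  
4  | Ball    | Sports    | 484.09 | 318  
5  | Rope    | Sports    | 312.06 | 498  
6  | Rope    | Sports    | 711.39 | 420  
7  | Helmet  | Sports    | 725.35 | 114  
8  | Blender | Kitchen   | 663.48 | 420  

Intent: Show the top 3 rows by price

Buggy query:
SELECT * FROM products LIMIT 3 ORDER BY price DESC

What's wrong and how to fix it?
Bug: LIMIT must come after ORDER BY

Fix: Swap the clauses: ORDER BY first, then LIMIT

Corrected query:
SELECT * FROM products ORDER BY price DESC LIMIT 3

Result:
id | name    | category | price  | stock
---+---------+----------+--------+------
7  | Helmet  | Sports   | 725.35 | 114  
6  | Rope    | Sports   | 711.39 | 420  
8  | Blender | Kitchen  | 663.48 | 420  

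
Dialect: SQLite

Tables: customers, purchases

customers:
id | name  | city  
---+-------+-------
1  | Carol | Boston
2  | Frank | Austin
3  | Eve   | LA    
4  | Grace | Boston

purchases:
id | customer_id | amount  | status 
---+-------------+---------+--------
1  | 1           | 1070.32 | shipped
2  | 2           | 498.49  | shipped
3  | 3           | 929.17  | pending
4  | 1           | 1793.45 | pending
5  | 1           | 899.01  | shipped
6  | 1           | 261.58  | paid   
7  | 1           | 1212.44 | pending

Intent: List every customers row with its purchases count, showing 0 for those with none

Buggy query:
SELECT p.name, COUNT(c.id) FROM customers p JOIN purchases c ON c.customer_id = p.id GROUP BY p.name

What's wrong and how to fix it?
Bug: INNER JOIN drops customers rows that have no matching purchases rows

Fix: Switch to LEFT JOIN to retain unmatched parent rows

Corrected query:
SELECT p.name, COUNT(c.id) FROM customers p LEFT JOIN purchases c ON c.customer_id = p.id GROUP BY p.name

Result:
name  | COUNT(c.id)
------+------------
Carol | 5          
Eve   | 1          
Frank | 1          
Grace | 0          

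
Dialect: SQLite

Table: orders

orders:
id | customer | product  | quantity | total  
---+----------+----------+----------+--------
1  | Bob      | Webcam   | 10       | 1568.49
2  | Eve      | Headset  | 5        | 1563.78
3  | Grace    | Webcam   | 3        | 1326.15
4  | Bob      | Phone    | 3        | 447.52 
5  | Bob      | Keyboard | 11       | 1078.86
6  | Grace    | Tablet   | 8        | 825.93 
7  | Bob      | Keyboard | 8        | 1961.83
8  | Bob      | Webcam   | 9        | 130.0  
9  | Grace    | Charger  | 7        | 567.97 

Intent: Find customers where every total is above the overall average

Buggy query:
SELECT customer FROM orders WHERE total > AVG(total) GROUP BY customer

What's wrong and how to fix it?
Bug: AVG() is an aggregate; it can't sit directly in WHERE

Fix: Use a subquery for AVG and a HAVING MIN(...) filter so the condition holds for every row in the group

Corrected query:
SELECT customer FROM orders GROUP BY customer HAVING MIN(total) > (SELECT AVG(total) FROM orders)

Result:
customer
--------
Eve     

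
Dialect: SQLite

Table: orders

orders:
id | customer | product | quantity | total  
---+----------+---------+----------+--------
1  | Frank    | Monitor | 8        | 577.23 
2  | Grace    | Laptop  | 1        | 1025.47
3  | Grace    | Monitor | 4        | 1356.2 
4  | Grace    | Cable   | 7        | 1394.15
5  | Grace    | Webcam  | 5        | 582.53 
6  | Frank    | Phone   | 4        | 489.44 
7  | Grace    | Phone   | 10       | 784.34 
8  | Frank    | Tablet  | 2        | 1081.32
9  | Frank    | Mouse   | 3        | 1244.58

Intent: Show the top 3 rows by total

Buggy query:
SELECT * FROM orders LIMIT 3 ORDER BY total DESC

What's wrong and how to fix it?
Bug: ORDER BY cannot follow LIMIT; LIMIT is the final clause

Fix: Swap the clauses: ORDER BY first, then LIMIT

Corrected query:
SELECT * FROM orders ORDER BY total DESC LIMIT 3

Result:
id | customer | product | quantity | total  
---+----------+---------+----------+--------
4  | Grace    | Cable   | 7        | 1394.15
3  | Grace    | Monitor | 4        | 1356.2 
9  | Frank    | Mouse   | 3        | 1244.58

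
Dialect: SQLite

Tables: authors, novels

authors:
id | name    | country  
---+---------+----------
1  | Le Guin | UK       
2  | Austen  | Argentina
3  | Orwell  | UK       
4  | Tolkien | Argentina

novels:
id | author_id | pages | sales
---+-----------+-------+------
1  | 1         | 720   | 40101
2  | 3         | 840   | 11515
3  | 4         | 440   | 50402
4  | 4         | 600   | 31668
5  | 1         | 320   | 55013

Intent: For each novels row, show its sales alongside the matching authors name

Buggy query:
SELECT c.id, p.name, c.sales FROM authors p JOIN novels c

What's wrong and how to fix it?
Bug: Missing join condition: each novels row is matched to all authors rows instead of just its own

Fix: Specify the join condition linking the foreign key to the parent id

Corrected query:
SELECT c.id, p.name, c.sales FROM authors p JOIN novels c ON c.author_id = p.id

Result:
id | name    | sales
---+---------+------
1  | Le Guin | 40101
2  | Orwell  | 11515
3  | Tolkien | 50402
4  | Tolkien | 31668
5  | Le Guin | 55013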